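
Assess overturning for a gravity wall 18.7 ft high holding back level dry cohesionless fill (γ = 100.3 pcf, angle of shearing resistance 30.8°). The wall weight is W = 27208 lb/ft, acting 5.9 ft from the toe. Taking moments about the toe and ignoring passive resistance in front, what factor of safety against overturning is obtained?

K_a = tan²(45° − 30.8°/2) = 0.3227.
P_a = ½K_aγH² = 0.5×0.3227×100.3×18.7² = 5659 lb/ft, acting at H/3 = 6.233 ft above the base.
Overturning moment M_o = P_a × H/3 = 5659 × 6.233 = 35280.
Resisting moment M_r = W × 5.9 = 27208 × 5.9 = 160500.
FS_overturning = M_r/M_o = 160500/35280 = 4.550.

4.55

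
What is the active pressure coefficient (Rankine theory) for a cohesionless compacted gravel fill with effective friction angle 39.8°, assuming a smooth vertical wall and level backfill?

0.219

K_a = (1 − sin φ)/(1 + sin φ) = (1 − sin 39.8°)/(1 + sin 39.8°) = 0.2194.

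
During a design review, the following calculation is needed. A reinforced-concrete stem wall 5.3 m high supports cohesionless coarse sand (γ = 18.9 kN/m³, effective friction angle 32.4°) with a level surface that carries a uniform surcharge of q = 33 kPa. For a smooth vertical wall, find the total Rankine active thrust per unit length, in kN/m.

133 kN/m

K_a = tan²(45° − φ/2) = 0.3022.
Soil triangle: ½ K_a γ H² = 0.5×0.3022×18.9×5.3² = 80.23 kN/m.
Surcharge rectangle: K_a q H = 0.3022×33×5.3 = 52.86 kN/m.
Total = 80.23 + 52.86 = 133.1 kN/m.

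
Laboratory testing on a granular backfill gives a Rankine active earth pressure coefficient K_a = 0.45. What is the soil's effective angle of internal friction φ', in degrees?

K_a = tan²(45° − φ/2) ⇒ 45° − φ/2 = arctan(√0.45) = 33.85°.
φ = 2(45° − 33.85°) = 22.29°.

22.3°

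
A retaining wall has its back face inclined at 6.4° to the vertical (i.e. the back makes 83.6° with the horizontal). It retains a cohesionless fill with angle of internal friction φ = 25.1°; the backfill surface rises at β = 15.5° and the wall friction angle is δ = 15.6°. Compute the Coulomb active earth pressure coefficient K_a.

0.542

K_a = sin²(α+φ) / [sin²α · sin(α−δ) · (1 + √{sin(φ+δ)sin(φ−β) / (sin(α−δ)sin(α+β))})²].
With α = 83.6°, φ = 25.1°, δ = 15.6°, β = 15.5°: K_a = 0.5419.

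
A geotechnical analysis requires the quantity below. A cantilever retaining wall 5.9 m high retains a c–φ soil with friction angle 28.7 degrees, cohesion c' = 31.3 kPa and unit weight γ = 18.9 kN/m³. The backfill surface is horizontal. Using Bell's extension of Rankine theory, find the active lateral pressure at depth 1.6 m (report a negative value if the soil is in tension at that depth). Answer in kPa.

K_a = (1 − sin φ)/(1 + sin φ) = 0.3511.
σ_a = K_a γ z − 2c√K_a = 0.3511×18.9×1.6 − 2×31.3×0.5926 = -26.48 kPa.

-26.5 kPa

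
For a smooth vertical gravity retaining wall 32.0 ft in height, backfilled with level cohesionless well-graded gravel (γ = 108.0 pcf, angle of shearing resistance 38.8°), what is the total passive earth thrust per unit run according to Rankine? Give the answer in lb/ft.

241000 lb/ft

K_p = tan²(45° + φ/2) = 4.356.
P_p = ½ K_p γ H² = 0.5 × 4.356 × 108.0 × 32.0² = 240900 lb/ft.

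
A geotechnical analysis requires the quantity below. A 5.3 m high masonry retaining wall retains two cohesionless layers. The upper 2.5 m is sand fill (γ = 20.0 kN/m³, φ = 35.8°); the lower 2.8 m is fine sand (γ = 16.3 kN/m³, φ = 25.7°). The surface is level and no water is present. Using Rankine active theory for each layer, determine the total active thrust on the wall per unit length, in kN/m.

K_a1 = tan²(45°−35.8°/2) = 0.2619; K_a2 = tan²(45°−25.7°/2) = 0.3950.
Layer 1: σ at base = K_a1 γ₁ h₁ = 13.09 kPa; P₁ = ½×13.09×2.5 = 16.37.
Layer 2: σ_v at top = γ₁h₁ = 50.00; σ_h top = K_a2×50.00 = 19.75; σ_h base = K_a2×(50.00+16.3×2.8) = 37.78.
P₂ = ½(19.75+37.78)×2.8 = 80.55. Total P_a = 16.37+80.55 = 96.91 kN/m.

96.9 kN/m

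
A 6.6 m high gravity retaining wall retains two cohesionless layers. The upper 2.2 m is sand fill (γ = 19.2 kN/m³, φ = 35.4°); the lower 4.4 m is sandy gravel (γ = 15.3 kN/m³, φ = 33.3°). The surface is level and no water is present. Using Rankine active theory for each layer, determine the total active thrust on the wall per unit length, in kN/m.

110 kN/m

K_a1 = tan²(45°−35.4°/2) = 0.2664; K_a2 = tan²(45°−33.3°/2) = 0.2911.
Layer 1: σ at base = K_a1 γ₁ h₁ = 11.25 kPa; P₁ = ½×11.25×2.2 = 12.38.
Layer 2: σ_v at top = γ₁h₁ = 42.24; σ_h top = K_a2×42.24 = 12.30; σ_h base = K_a2×(42.24+15.3×4.4) = 31.90.
P₂ = ½(12.30+31.90)×4.4 = 97.23. Total P_a = 12.38+97.23 = 109.6 kN/m.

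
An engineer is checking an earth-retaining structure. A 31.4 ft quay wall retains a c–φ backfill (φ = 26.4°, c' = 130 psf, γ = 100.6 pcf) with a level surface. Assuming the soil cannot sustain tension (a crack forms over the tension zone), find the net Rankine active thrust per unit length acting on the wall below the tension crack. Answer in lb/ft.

K_a = 0.3844; √K_a = 0.6200.
Tension-crack depth z_c = 2c/(γ√K_a) = 2×130/(100.6×0.6200) = 4.168 ft.
σ_a at base = K_a γ H − 2c√K_a = 0.3844×100.6×31.4 − 2×130×0.6200 = 1053 psf.
P_a = ½ × 1053 × (H − z_c) = 0.5×1053×27.23 = 14340 lb/ft.

14300 lb/ft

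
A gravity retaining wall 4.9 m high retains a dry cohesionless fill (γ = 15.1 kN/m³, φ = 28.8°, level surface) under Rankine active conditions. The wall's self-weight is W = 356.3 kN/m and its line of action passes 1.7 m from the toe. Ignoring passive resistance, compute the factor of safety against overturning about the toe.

K_a = tan²(45° − 28.8°/2) = 0.3498.
P_a = ½K_aγH² = 0.5×0.3498×15.1×4.9² = 63.40 kN/m, acting at H/3 = 1.633 m above the base.
Overturning moment M_o = P_a × H/3 = 63.40 × 1.633 = 103.6.
Resisting moment M_r = W × 1.7 = 356.3 × 1.7 = 605.7.
FS_overturning = M_r/M_o = 605.7/103.6 = 5.849.

5.85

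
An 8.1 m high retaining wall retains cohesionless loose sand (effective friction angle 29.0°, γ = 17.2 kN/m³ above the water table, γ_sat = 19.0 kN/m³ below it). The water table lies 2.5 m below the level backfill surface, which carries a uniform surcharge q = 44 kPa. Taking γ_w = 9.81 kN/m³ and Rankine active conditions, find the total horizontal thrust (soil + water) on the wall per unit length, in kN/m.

430 kN/m

K_a = tan²(45° − φ/2) = 0.3470.
γ' = 19.0 − 9.81 = 9.190 kN/m³. h₂ = H − d_w = 5.6 m.
σ'_h: at surface K_a·q = 15.27; at WT K_a(q+γd_w) = 30.19; at base K_a(q+γd_w+γ'h₂) = 48.04 kPa.
P₁ = ½(15.27+30.19)×2.5 = 56.82; P₂ = ½(30.19+48.04)×5.6 = 219.0; P_w = ½γ_w h₂² = 153.8.
Total = 56.82+219.0+153.8 = 429.7 kN/m.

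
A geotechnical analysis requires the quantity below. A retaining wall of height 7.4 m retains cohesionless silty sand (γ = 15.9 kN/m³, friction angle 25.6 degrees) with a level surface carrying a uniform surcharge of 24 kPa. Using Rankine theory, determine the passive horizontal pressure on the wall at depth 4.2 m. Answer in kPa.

K_p = (1 + sin φ)/(1 − sin φ) = 2.522.
σ_v = γz + q = 15.9 × 4.2 + 24 = 90.78 kPa.
σ_h = K_p σ_v = 2.522 × 90.78 = 228.9 kPa.

229 kPa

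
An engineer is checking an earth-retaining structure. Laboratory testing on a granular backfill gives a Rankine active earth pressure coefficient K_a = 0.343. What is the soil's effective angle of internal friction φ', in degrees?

K_a = tan²(45° − φ/2) ⇒ 45° − φ/2 = arctan(√0.343) = 30.36°.
φ = 2(45° − 30.36°) = 29.29°.

29.3°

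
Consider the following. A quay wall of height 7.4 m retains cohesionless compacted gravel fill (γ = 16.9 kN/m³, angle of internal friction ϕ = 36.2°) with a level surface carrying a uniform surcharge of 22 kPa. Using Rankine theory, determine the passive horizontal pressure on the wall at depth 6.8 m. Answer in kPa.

532 kPa

K_p = (1 + sin φ)/(1 − sin φ) = 3.885.
σ_v = γz + q = 16.9 × 6.8 + 22 = 136.9 kPa.
σ_h = K_p σ_v = 3.885 × 136.9 = 532.0 kPa.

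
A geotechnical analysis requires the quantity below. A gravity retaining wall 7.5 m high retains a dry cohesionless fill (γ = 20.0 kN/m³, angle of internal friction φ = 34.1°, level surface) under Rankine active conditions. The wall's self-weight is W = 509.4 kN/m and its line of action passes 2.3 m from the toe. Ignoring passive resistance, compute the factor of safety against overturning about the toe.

2.96

K_a = tan²(45° − 34.1°/2) = 0.2815.
P_a = ½K_aγH² = 0.5×0.2815×20.0×7.5² = 158.4 kN/m, acting at H/3 = 2.500 m above the base.
Overturning moment M_o = P_a × H/3 = 158.4 × 2.500 = 395.9.
Resisting moment M_r = W × 2.3 = 509.4 × 2.3 = 1172.
FS_overturning = M_r/M_o = 1172/395.9 = 2.959.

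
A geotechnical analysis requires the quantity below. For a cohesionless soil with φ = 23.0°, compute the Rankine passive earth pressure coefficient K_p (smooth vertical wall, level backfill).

K_p = (1 + sin φ)/(1 − sin φ) = tan²(45° + 23.0°/2) = 2.283.

2.28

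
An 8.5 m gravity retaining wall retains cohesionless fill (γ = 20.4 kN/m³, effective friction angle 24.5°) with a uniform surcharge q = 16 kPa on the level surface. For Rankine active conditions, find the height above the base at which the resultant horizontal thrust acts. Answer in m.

K_a = 0.4137.
Triangular part P₁ = ½K_aγH² = 304.9 at H/3 = 2.833 m; rectangular part P₂ = K_a q H = 56.27 at H/2 = 4.250 m.
ȳ = (P₁·2.833 + P₂·4.250)/(P₁+P₂) = 3.054 m.

3.05 m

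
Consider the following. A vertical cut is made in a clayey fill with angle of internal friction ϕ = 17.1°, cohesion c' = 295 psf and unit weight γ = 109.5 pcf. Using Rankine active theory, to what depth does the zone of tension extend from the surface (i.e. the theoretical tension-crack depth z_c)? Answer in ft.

K_a = tan²(45° − 17.1°/2) = 0.5455; √K_a = 0.7386.
The active pressure is zero where K_a γ z = 2c√K_a, so z_c = 2c/(γ√K_a) = 2×295/(109.5×0.7386) = 7.295 ft.

7.29 ft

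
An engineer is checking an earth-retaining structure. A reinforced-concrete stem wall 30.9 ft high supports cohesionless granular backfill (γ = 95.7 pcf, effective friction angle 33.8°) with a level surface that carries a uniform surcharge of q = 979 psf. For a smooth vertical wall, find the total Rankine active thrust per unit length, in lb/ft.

21700 lb/ft

K_a = tan²(45° − φ/2) = 0.2851.
Soil triangle: ½ K_a γ H² = 0.5×0.2851×95.7×30.9² = 13030 lb/ft.
Surcharge rectangle: K_a q H = 0.2851×979×30.9 = 8625 lb/ft.
Total = 13030 + 8625 = 21650 lb/ft.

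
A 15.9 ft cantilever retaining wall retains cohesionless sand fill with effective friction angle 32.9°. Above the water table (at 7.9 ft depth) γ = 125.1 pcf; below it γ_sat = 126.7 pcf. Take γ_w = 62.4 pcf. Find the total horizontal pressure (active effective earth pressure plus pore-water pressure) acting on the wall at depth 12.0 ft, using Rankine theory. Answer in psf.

626 psf

K_a = (1 − sin φ)/(1 + sin φ) = 0.2960.
γ' = 126.7 − 62.4 = 64.30 pcf.
Effective vertical stress at 12.0 ft: σ'_v = 125.1×7.9 + 64.30×4.10 = 1252 psf.
σ'_h = K_a σ'_v = 0.2960 × 1252 = 370.6 psf; u = γ_w × 4.10 = 255.8 psf.
Total σ_h = 370.6 + 255.8 = 626.4 psf.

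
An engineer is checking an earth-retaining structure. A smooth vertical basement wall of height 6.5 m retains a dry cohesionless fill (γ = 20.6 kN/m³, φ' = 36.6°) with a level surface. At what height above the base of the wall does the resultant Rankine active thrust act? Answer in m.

K_a = 0.2530.
The pressure distribution is triangular, so the resultant acts at H/3 above the base = 6.5/3 = 2.167 m.

2.17 m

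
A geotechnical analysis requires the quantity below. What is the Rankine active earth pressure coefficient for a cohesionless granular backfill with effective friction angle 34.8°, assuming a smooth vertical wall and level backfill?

K_a = tan²(45° − φ/2) = tan²(27.60°) = 0.2733.

0.273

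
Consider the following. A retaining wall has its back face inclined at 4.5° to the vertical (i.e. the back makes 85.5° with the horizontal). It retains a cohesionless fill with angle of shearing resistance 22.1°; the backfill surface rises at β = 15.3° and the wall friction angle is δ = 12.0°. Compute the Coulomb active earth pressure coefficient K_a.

K_a = sin²(α+φ) / [sin²α · sin(α−δ) · (1 + √{sin(φ+δ)sin(φ−β) / (sin(α−δ)sin(α+β))})²].
With α = 85.5°, φ = 22.1°, δ = 12.0°, β = 15.3°: K_a = 0.5954.

0.595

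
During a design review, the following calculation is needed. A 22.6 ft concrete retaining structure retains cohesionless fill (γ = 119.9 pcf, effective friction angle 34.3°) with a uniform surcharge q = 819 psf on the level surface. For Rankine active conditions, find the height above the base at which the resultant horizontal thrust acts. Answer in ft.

8.95 ft

K_a = 0.2792.
Triangular part P₁ = ½K_aγH² = 8548 at H/3 = 7.533 ft; rectangular part P₂ = K_a q H = 5167 at H/2 = 11.30 ft.
ȳ = (P₁·7.533 + P₂·11.30)/(P₁+P₂) = 8.952 ft.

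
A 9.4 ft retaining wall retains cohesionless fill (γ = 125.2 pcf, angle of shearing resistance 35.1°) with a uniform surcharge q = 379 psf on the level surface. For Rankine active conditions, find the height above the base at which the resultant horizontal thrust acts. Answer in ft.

3.75 ft

K_a = 0.2698.
Triangular part P₁ = ½K_aγH² = 1493 at H/3 = 3.133 ft; rectangular part P₂ = K_a q H = 961.3 at H/2 = 4.700 ft.
ȳ = (P₁·3.133 + P₂·4.700)/(P₁+P₂) = 3.747 ft.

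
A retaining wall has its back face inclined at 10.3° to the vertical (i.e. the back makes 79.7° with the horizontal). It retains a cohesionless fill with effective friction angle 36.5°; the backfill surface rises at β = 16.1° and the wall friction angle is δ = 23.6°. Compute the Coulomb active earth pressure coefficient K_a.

0.389

K_a = sin²(α+φ) / [sin²α · sin(α−δ) · (1 + √{sin(φ+δ)sin(φ−β) / (sin(α−δ)sin(α+β))})²].
With α = 79.7°, φ = 36.5°, δ = 23.6°, β = 16.1°: K_a = 0.3890.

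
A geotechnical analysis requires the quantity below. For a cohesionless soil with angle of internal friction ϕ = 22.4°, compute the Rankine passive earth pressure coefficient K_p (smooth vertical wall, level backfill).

2.23

K_p = (1 + sin φ)/(1 − sin φ) = tan²(45° + 22.4°/2) = 2.231.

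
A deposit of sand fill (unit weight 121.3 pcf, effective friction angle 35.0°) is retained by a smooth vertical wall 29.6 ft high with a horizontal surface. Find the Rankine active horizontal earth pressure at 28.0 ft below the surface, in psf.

920 psf

K_a = (1 − sin φ)/(1 + sin φ) = 0.2710.
σ_h = K_a γ z = 0.2710 × 121.3 × 28.0 = 920.4 psf.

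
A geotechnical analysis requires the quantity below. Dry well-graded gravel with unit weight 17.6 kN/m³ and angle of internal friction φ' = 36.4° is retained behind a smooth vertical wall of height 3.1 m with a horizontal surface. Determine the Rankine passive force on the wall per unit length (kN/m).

331 kN/m

K_p = tan²(45° + φ/2) = 3.919.
P_p = ½ K_p γ H² = 0.5 × 3.919 × 17.6 × 3.1² = 331.4 kN/m.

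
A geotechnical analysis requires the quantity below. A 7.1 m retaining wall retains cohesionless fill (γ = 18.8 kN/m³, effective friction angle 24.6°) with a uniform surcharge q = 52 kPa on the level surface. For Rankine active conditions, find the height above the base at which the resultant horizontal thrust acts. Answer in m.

K_a = 0.4121.
Triangular part P₁ = ½K_aγH² = 195.3 at H/3 = 2.367 m; rectangular part P₂ = K_a q H = 152.2 at H/2 = 3.550 m.
ȳ = (P₁·2.367 + P₂·3.550)/(P₁+P₂) = 2.885 m.

2.88 m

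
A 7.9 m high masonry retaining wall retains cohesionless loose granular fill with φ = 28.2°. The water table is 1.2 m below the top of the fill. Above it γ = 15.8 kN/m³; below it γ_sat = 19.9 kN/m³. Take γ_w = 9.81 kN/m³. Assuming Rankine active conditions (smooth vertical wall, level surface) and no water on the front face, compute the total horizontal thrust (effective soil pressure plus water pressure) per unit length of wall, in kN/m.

K_a = tan²(45° − φ/2) = 0.3582.
γ' = 19.9 − 9.81 = 10.09 kN/m³. Depth below WT = 6.7 m.
σ'_h at WT = K_a γ d_w = 6.791 kPa; at base = 6.791 + K_a γ' × 6.7 = 31.01 kPa.
P₁ (0–1.2 m) = ½×6.791×1.2 = 4.075. P₂ (1.2–7.9 m) = ½(6.791+31.01)×6.7 = 126.6.
P_w = ½ γ_w h₂² = 0.5×9.81×6.7² = 220.2. Total = 4.075+126.6+220.2 = 350.9 kN/m.

351 kN/m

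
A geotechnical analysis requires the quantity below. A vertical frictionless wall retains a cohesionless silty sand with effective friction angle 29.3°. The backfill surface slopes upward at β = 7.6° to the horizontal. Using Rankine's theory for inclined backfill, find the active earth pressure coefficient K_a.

K_a = cos β · (cos β − √(cos²β − cos²φ)) / (cos β + √(cos²β − cos²φ)).
cos β = 0.9912, cos φ = 0.8721, √(cos²β − cos²φ) = 0.4712.
K_a = 0.9912 × (0.9912 − 0.4712)/(0.9912 + 0.4712) = 0.3525.

0.352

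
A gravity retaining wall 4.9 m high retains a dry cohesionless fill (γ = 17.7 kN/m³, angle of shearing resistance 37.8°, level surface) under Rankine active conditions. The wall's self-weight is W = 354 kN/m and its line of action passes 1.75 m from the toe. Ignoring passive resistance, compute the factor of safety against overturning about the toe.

K_a = tan²(45° − 37.8°/2) = 0.2400.
P_a = ½K_aγH² = 0.5×0.2400×17.7×4.9² = 51.00 kN/m, acting at H/3 = 1.633 m above the base.
Overturning moment M_o = P_a × H/3 = 51.00 × 1.633 = 83.29.
Resisting moment M_r = W × 1.75 = 354 × 1.75 = 619.5.
FS_overturning = M_r/M_o = 619.5/83.29 = 7.437.

7.44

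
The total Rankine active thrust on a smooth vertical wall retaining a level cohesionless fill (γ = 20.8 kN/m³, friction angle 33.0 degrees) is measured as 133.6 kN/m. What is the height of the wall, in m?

6.60 m

K_a = 0.2948. P_a = ½ K_a γ H² ⇒ H = √(2P_a/(K_a γ)).
H = √(2×133.6/(0.2948×20.8)) = 6.601 m.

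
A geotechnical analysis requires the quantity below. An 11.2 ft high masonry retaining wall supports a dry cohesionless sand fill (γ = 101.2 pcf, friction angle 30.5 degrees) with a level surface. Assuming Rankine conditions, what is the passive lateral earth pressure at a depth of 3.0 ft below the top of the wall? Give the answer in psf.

K_p = (1 + sin φ)/(1 − sin φ) = 3.061.
σ_h = K_p γ z = 3.061 × 101.2 × 3.0 = 929.4 psf.

929 psf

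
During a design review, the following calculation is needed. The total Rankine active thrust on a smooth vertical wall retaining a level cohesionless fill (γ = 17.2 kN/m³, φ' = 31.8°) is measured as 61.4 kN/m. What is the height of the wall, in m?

K_a = 0.3098. P_a = ½ K_a γ H² ⇒ H = √(2P_a/(K_a γ)).
H = √(2×61.4/(0.3098×17.2)) = 4.801 m.

4.80 m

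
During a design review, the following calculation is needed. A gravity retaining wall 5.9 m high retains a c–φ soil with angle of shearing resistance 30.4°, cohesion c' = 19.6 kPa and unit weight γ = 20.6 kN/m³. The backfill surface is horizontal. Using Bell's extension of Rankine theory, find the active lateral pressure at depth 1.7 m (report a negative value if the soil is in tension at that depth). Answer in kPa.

K_a = (1 − sin φ)/(1 + sin φ) = 0.3280.
σ_a = K_a γ z − 2c√K_a = 0.3280×20.6×1.7 − 2×19.6×0.5727 = -10.96 kPa.

-11.0 kPa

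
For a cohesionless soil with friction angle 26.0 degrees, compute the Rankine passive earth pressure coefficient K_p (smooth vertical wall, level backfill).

K_p = (1 + sin φ)/(1 − sin φ) = tan²(45° + 26.0°/2) = 2.561.

2.56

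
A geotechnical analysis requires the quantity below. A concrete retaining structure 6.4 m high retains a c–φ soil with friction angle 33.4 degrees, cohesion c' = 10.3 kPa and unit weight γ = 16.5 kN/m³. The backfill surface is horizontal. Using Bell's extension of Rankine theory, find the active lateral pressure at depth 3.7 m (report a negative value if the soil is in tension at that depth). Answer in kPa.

K_a = (1 − sin φ)/(1 + sin φ) = 0.2899.
σ_a = K_a γ z − 2c√K_a = 0.2899×16.5×3.7 − 2×10.3×0.5384 = 6.608 kPa.

6.61 kPa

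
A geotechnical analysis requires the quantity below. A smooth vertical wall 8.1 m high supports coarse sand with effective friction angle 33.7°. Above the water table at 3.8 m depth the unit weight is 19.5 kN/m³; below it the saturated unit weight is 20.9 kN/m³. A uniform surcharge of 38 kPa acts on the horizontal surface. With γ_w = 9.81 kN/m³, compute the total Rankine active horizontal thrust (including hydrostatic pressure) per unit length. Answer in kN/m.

340 kN/m

K_a = tan²(45° − φ/2) = 0.2863.
γ' = 20.9 − 9.81 = 11.09 kN/m³. h₂ = H − d_w = 4.3 m.
σ'_h: at surface K_a·q = 10.88; at WT K_a(q+γd_w) = 32.09; at base K_a(q+γd_w+γ'h₂) = 45.75 kPa.
P₁ = ½(10.88+32.09)×3.8 = 81.65; P₂ = ½(32.09+45.75)×4.3 = 167.4; P_w = ½γ_w h₂² = 90.69.
Total = 81.65+167.4+90.69 = 339.7 kN/m.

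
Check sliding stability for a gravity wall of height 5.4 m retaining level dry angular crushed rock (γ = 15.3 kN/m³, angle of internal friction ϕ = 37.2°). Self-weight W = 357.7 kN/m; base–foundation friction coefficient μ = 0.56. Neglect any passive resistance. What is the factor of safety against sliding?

3.64

K_a = tan²(45° − 37.2°/2) = 0.2464.
P_a = ½K_aγH² = 0.5×0.2464×15.3×5.4² = 54.97 kN/m, acting at H/3 = 1.800 m above the base.
FS_sliding = μW / P_a = 0.56×357.7 / 54.97 = 3.644.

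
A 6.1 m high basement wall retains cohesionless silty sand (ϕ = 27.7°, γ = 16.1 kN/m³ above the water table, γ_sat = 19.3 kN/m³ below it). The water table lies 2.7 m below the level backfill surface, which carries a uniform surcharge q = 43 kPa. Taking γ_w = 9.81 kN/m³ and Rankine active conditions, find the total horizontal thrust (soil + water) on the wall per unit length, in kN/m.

K_a = tan²(45° − φ/2) = 0.3653.
γ' = 19.3 − 9.81 = 9.490 kN/m³. h₂ = H − d_w = 3.4 m.
σ'_h: at surface K_a·q = 15.71; at WT K_a(q+γd_w) = 31.59; at base K_a(q+γd_w+γ'h₂) = 43.38 kPa.
P₁ = ½(15.71+31.59)×2.7 = 63.85; P₂ = ½(31.59+43.38)×3.4 = 127.4; P_w = ½γ_w h₂² = 56.70.
Total = 63.85+127.4+56.70 = 248.0 kN/m.

248 kN/m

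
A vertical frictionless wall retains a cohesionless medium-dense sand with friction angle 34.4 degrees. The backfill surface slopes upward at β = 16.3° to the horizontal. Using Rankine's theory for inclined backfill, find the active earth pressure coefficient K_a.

K_a = cos β · (cos β − √(cos²β − cos²φ)) / (cos β + √(cos²β − cos²φ)).
cos β = 0.9598, cos φ = 0.8251, √(cos²β − cos²φ) = 0.4903.
K_a = 0.9598 × (0.9598 − 0.4903)/(0.9598 + 0.4903) = 0.3107.

0.311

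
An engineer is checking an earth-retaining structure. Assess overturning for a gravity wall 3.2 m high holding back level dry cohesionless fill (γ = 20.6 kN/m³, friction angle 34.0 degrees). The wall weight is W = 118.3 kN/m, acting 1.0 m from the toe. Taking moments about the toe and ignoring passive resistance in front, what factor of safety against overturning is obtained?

K_a = tan²(45° − 34.0°/2) = 0.2827.
P_a = ½K_aγH² = 0.5×0.2827×20.6×3.2² = 29.82 kN/m, acting at H/3 = 1.067 m above the base.
Overturning moment M_o = P_a × H/3 = 29.82 × 1.067 = 31.81.
Resisting moment M_r = W × 1.0 = 118.3 × 1.0 = 118.3.
FS_overturning = M_r/M_o = 118.3/31.81 = 3.719.

3.72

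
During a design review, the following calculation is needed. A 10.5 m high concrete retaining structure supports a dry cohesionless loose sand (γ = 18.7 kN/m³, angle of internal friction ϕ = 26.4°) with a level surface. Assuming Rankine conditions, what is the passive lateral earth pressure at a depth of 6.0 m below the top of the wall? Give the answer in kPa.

K_p = (1 + sin φ)/(1 − sin φ) = 2.601.
σ_h = K_p γ z = 2.601 × 18.7 × 6.0 = 291.9 kPa.

292 kPa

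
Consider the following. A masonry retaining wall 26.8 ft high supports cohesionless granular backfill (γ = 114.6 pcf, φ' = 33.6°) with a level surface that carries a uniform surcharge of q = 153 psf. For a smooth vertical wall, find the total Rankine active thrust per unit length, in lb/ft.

K_a = tan²(45° − φ/2) = 0.2875.
Soil triangle: ½ K_a γ H² = 0.5×0.2875×114.6×26.8² = 11830 lb/ft.
Surcharge rectangle: K_a q H = 0.2875×153×26.8 = 1179 lb/ft.
Total = 11830 + 1179 = 13010 lb/ft.

13000 lb/ft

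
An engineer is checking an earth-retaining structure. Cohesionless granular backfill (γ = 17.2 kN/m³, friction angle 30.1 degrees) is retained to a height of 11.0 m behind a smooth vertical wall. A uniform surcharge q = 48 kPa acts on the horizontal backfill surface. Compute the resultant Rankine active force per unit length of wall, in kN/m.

K_a = tan²(45° − φ/2) = 0.3320.
Soil triangle: ½ K_a γ H² = 0.5×0.3320×17.2×11.0² = 345.5 kN/m.
Surcharge rectangle: K_a q H = 0.3320×48×11.0 = 175.3 kN/m.
Total = 345.5 + 175.3 = 520.8 kN/m.

521 kN/m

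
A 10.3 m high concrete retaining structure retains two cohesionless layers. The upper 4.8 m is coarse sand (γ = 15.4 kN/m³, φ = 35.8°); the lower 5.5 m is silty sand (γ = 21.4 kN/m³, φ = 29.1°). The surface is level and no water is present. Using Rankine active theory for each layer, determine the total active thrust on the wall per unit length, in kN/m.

K_a1 = tan²(45°−35.8°/2) = 0.2619; K_a2 = tan²(45°−29.1°/2) = 0.3456.
Layer 1: σ at base = K_a1 γ₁ h₁ = 19.36 kPa; P₁ = ½×19.36×4.8 = 46.46.
Layer 2: σ_v at top = γ₁h₁ = 73.92; σ_h top = K_a2×73.92 = 25.55; σ_h base = K_a2×(73.92+21.4×5.5) = 66.22.
P₂ = ½(25.55+66.22)×5.5 = 252.4. Total P_a = 46.46+252.4 = 298.8 kN/m.

299 kN/m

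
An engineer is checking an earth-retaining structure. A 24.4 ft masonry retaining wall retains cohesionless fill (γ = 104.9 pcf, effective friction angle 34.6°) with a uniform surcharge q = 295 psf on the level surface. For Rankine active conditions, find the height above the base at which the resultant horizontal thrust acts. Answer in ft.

K_a = 0.2756.
Triangular part P₁ = ½K_aγH² = 8607 at H/3 = 8.133 ft; rectangular part P₂ = K_a q H = 1984 at H/2 = 12.20 ft.
ȳ = (P₁·8.133 + P₂·12.20)/(P₁+P₂) = 8.895 ft.

8.90 ft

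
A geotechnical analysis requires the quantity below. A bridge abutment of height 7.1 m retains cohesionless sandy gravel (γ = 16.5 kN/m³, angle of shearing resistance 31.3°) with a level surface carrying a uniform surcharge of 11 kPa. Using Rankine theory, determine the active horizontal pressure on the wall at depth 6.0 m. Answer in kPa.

K_a = (1 − sin φ)/(1 + sin φ) = 0.3162.
σ_v = γz + q = 16.5 × 6.0 + 11 = 110.0 kPa.
σ_h = K_a σ_v = 0.3162 × 110.0 = 34.78 kPa.

34.8 kPa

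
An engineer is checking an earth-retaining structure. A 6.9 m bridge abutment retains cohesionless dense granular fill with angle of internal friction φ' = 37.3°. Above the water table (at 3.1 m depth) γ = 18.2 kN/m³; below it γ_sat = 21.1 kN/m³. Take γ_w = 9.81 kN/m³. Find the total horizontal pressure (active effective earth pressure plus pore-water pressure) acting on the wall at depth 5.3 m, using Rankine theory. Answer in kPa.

K_a = (1 − sin φ)/(1 + sin φ) = 0.2453.
γ' = 21.1 − 9.81 = 11.29 kN/m³.
Effective vertical stress at 5.3 m: σ'_v = 18.2×3.1 + 11.29×2.20 = 81.26 kPa.
σ'_h = K_a σ'_v = 0.2453 × 81.26 = 19.94 kPa; u = γ_w × 2.20 = 21.58 kPa.
Total σ_h = 19.94 + 21.58 = 41.52 kPa.

41.5 kPa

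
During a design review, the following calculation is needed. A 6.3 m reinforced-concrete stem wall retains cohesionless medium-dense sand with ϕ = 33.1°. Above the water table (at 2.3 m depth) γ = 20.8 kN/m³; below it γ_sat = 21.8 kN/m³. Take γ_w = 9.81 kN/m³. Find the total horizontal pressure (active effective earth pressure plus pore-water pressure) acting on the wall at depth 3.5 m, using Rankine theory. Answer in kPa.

30.0 kPa

K_a = (1 − sin φ)/(1 + sin φ) = 0.2936.
γ' = 21.8 − 9.81 = 11.99 kN/m³.
Effective vertical stress at 3.5 m: σ'_v = 20.8×2.3 + 11.99×1.20 = 62.23 kPa.
σ'_h = K_a σ'_v = 0.2936 × 62.23 = 18.27 kPa; u = γ_w × 1.20 = 11.77 kPa.
Total σ_h = 18.27 + 11.77 = 30.04 kPa.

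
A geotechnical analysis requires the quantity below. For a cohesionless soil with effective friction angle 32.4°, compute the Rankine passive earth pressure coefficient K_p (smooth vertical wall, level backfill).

K_p = (1 + sin φ)/(1 − sin φ) = tan²(45° + 32.4°/2) = 3.309.

3.31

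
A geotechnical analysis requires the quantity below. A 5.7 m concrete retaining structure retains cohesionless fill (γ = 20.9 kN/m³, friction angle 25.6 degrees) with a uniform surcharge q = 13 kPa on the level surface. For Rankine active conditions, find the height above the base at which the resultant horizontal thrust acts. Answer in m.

2.07 m

K_a = 0.3966.
Triangular part P₁ = ½K_aγH² = 134.6 at H/3 = 1.900 m; rectangular part P₂ = K_a q H = 29.39 at H/2 = 2.850 m.
ȳ = (P₁·1.900 + P₂·2.850)/(P₁+P₂) = 2.070 m.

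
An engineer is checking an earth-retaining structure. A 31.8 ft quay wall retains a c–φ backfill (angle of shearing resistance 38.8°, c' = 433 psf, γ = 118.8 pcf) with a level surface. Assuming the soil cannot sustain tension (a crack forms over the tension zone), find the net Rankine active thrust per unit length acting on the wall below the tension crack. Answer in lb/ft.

K_a = 0.2296; √K_a = 0.4791.
Tension-crack depth z_c = 2c/(γ√K_a) = 2×433/(118.8×0.4791) = 15.21 ft.
σ_a at base = K_a γ H − 2c√K_a = 0.2296×118.8×31.8 − 2×433×0.4791 = 452.3 psf.
P_a = ½ × 452.3 × (H − z_c) = 0.5×452.3×16.59 = 3751 lb/ft.

3750 lb/ft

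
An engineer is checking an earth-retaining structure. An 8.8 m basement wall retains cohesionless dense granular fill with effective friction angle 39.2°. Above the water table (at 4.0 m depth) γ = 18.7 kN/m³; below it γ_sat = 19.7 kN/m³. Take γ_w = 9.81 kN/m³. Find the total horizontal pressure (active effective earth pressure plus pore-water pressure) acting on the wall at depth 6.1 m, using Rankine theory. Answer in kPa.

42.1 kPa

K_a = (1 − sin φ)/(1 + sin φ) = 0.2255.
γ' = 19.7 − 9.81 = 9.890 kN/m³.
Effective vertical stress at 6.1 m: σ'_v = 18.7×4.0 + 9.890×2.10 = 95.57 kPa.
σ'_h = K_a σ'_v = 0.2255 × 95.57 = 21.55 kPa; u = γ_w × 2.10 = 20.60 kPa.
Total σ_h = 21.55 + 20.60 = 42.15 kPa.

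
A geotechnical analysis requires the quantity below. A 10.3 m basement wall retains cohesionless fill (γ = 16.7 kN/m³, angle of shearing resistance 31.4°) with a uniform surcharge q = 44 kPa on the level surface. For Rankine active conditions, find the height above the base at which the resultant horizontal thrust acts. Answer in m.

4.01 m

K_a = 0.3149.
Triangular part P₁ = ½K_aγH² = 279.0 at H/3 = 3.433 m; rectangular part P₂ = K_a q H = 142.7 at H/2 = 5.150 m.
ȳ = (P₁·3.433 + P₂·5.150)/(P₁+P₂) = 4.014 m.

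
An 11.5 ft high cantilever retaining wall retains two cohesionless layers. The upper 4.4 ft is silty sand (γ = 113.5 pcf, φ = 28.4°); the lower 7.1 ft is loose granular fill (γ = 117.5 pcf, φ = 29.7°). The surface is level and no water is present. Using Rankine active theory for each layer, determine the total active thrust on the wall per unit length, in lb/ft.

2590 lb/ft

K_a1 = tan²(45°−28.4°/2) = 0.3554; K_a2 = tan²(45°−29.7°/2) = 0.3374.
Layer 1: σ at base = K_a1 γ₁ h₁ = 177.5 psf; P₁ = ½×177.5×4.4 = 390.4.
Layer 2: σ_v at top = γ₁h₁ = 499.4; σ_h top = K_a2×499.4 = 168.5; σ_h base = K_a2×(499.4+117.5×7.1) = 449.9.
P₂ = ½(168.5+449.9)×7.1 = 2195. Total P_a = 390.4+2195 = 2586 lb/ft.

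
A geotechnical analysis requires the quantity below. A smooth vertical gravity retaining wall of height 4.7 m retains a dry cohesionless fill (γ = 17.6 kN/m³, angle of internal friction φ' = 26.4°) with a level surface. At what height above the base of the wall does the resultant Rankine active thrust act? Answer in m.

1.57 m

K_a = 0.3844.
The pressure distribution is triangular, so the resultant acts at H/3 above the base = 4.7/3 = 1.567 m.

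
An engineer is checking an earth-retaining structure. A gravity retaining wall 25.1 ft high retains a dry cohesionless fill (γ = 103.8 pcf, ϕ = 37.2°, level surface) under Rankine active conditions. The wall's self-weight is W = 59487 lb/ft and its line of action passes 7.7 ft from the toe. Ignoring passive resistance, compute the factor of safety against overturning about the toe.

K_a = tan²(45° − 37.2°/2) = 0.2464.
P_a = ½K_aγH² = 0.5×0.2464×103.8×25.1² = 8057 lb/ft, acting at H/3 = 8.367 ft above the base.
Overturning moment M_o = P_a × H/3 = 8057 × 8.367 = 67410.
Resisting moment M_r = W × 7.7 = 59487 × 7.7 = 458000.
FS_overturning = M_r/M_o = 458000/67410 = 6.795.

6.79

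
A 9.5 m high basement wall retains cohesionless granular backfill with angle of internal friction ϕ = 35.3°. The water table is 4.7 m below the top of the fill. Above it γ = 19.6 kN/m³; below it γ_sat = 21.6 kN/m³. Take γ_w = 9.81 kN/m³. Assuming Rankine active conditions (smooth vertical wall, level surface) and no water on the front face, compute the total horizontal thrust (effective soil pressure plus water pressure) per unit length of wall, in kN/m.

326 kN/m

K_a = tan²(45° − φ/2) = 0.2675.
γ' = 21.6 − 9.81 = 11.79 kN/m³. Depth below WT = 4.8 m.
σ'_h at WT = K_a γ d_w = 24.65 kPa; at base = 24.65 + K_a γ' × 4.8 = 39.79 kPa.
P₁ (0–4.7 m) = ½×24.65×4.7 = 57.92. P₂ (4.7–9.5 m) = ½(24.65+39.79)×4.8 = 154.6.
P_w = ½ γ_w h₂² = 0.5×9.81×4.8² = 113.0. Total = 57.92+154.6+113.0 = 325.6 kN/m.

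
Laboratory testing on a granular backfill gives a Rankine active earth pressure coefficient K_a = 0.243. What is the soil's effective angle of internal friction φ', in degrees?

K_a = tan²(45° − φ/2) ⇒ 45° − φ/2 = arctan(√0.243) = 26.24°.
φ = 2(45° − 26.24°) = 37.52°.

37.5°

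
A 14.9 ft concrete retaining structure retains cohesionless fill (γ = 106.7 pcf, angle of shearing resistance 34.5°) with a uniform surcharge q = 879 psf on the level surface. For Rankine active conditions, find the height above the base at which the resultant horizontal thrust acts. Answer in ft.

K_a = 0.2768.
Triangular part P₁ = ½K_aγH² = 3279 at H/3 = 4.967 ft; rectangular part P₂ = K_a q H = 3625 at H/2 = 7.450 ft.
ȳ = (P₁·4.967 + P₂·7.450)/(P₁+P₂) = 6.271 ft.

6.27 ft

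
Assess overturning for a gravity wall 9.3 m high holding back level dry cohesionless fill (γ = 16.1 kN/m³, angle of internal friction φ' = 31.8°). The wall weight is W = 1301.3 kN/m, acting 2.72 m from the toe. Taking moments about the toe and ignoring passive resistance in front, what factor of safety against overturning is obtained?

5.29

K_a = tan²(45° − 31.8°/2) = 0.3098.
P_a = ½K_aγH² = 0.5×0.3098×16.1×9.3² = 215.7 kN/m, acting at H/3 = 3.100 m above the base.
Overturning moment M_o = P_a × H/3 = 215.7 × 3.100 = 668.6.
Resisting moment M_r = W × 2.72 = 1301.3 × 2.72 = 3540.
FS_overturning = M_r/M_o = 3540/668.6 = 5.294.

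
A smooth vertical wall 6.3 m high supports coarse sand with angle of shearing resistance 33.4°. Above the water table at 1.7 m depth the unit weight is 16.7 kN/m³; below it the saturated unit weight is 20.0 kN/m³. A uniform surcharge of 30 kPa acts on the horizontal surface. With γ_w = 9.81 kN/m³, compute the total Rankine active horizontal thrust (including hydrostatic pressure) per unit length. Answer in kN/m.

K_a = tan²(45° − φ/2) = 0.2899.
γ' = 20.0 − 9.81 = 10.19 kN/m³. h₂ = H − d_w = 4.6 m.
σ'_h: at surface K_a·q = 8.698; at WT K_a(q+γd_w) = 16.93; at base K_a(q+γd_w+γ'h₂) = 30.52 kPa.
P₁ = ½(8.698+16.93)×1.7 = 21.78; P₂ = ½(16.93+30.52)×4.6 = 109.1; P_w = ½γ_w h₂² = 103.8.
Total = 21.78+109.1+103.8 = 234.7 kN/m.

235 kN/m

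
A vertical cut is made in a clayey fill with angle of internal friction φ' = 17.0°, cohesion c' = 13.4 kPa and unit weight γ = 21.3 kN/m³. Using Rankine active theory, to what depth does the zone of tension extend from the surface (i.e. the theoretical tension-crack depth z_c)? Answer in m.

K_a = tan²(45° − 17.0°/2) = 0.5475; √K_a = 0.7400.
The active pressure is zero where K_a γ z = 2c√K_a, so z_c = 2c/(γ√K_a) = 2×13.4/(21.3×0.7400) = 1.700 m.

1.70 m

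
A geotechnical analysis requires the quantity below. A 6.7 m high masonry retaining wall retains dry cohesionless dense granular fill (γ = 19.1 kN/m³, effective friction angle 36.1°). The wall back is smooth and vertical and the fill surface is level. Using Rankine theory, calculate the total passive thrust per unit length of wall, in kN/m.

1660 kN/m

K_p = tan²(45° + φ/2) = 3.869.
P_p = ½ K_p γ H² = 0.5 × 3.869 × 19.1 × 6.7² = 1658 kN/m.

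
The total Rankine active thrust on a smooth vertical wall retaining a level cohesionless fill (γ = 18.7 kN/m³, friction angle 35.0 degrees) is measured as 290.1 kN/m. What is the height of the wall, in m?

10.7 m

K_a = 0.2710. P_a = ½ K_a γ H² ⇒ H = √(2P_a/(K_a γ)).
H = √(2×290.1/(0.2710×18.7)) = 10.70 m.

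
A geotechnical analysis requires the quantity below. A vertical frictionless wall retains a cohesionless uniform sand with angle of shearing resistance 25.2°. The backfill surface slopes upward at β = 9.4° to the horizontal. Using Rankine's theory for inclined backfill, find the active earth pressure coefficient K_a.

0.424

K_a = cos β · (cos β − √(cos²β − cos²φ)) / (cos β + √(cos²β − cos²φ)).
cos β = 0.9866, cos φ = 0.9048, √(cos²β − cos²φ) = 0.3932.
K_a = 0.9866 × (0.9866 − 0.3932)/(0.9866 + 0.3932) = 0.4243.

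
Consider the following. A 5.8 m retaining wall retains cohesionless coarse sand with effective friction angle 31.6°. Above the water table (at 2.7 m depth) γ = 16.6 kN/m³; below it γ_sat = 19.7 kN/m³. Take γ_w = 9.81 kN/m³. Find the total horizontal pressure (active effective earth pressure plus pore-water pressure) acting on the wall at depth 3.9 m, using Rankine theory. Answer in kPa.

K_a = (1 − sin φ)/(1 + sin φ) = 0.3123.
γ' = 19.7 − 9.81 = 9.890 kN/m³.
Effective vertical stress at 3.9 m: σ'_v = 16.6×2.7 + 9.890×1.20 = 56.69 kPa.
σ'_h = K_a σ'_v = 0.3123 × 56.69 = 17.71 kPa; u = γ_w × 1.20 = 11.77 kPa.
Total σ_h = 17.71 + 11.77 = 29.48 kPa.

29.5 kPa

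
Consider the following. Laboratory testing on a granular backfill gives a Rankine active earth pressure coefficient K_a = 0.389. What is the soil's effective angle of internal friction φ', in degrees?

26.1°

K_a = tan²(45° − φ/2) ⇒ 45° − φ/2 = arctan(√0.389) = 31.95°.
φ = 2(45° − 31.95°) = 26.10°.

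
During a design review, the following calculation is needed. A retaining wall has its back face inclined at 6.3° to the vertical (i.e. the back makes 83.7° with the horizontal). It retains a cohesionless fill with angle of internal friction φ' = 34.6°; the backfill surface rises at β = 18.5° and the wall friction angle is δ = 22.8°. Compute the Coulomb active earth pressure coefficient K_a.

K_a = sin²(α+φ) / [sin²α · sin(α−δ) · (1 + √{sin(φ+δ)sin(φ−β) / (sin(α−δ)sin(α+β))})²].
With α = 83.7°, φ = 34.6°, δ = 22.8°, β = 18.5°: K_a = 0.3872.

0.387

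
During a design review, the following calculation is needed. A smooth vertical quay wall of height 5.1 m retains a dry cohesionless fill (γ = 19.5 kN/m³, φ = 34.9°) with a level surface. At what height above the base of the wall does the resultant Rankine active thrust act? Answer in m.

1.70 m

K_a = 0.2721.
The pressure distribution is triangular, so the resultant acts at H/3 above the base = 5.1/3 = 1.700 m.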